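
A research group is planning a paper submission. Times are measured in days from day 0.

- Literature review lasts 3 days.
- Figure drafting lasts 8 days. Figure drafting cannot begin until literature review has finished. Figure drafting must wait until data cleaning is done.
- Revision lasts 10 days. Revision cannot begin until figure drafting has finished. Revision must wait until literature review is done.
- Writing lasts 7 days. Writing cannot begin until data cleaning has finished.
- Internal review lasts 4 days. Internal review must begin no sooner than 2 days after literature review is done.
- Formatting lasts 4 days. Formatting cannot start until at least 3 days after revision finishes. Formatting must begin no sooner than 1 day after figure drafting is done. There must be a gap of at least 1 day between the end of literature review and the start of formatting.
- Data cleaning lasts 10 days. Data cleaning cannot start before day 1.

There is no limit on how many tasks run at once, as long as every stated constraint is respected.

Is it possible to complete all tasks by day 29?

After its own release at day 1, data cleaning can start at day 1 and finishes at day 11.
Writing cannot begin until data cleaning (finishes day 11). It runs from day 11 to 11 + 7 = day 18.
Nothing blocks literature review, so it runs from day 0 to day 3.
After literature review (finishes day 3, plus 2-day gap → day 5), internal review can start at day 5 and finishes at day 9.
Figure drafting needs all of literature review (finishes day 3); data cleaning (finishes day 11). That puts its earliest start at day 11; it finishes at 11 + 8 = day 19.
Revision cannot start until figure drafting (finishes day 19); literature review (finishes day 3). The controlling bound is day 19, so revision finishes at 19 + 10 = day 29.
Formatting has to wait for revision (finishes day 29, plus 3-day gap → day 32); figure drafting (finishes day 19, plus 1-day gap → day 20); literature review (finishes day 3, plus 1-day gap → day 4). The latest of these is day 32, so formatting runs day 32 to 32 + 4 = day 36.
The earliest everything can be done is day 36, which is after the deadline of 29, so it is not possible.

No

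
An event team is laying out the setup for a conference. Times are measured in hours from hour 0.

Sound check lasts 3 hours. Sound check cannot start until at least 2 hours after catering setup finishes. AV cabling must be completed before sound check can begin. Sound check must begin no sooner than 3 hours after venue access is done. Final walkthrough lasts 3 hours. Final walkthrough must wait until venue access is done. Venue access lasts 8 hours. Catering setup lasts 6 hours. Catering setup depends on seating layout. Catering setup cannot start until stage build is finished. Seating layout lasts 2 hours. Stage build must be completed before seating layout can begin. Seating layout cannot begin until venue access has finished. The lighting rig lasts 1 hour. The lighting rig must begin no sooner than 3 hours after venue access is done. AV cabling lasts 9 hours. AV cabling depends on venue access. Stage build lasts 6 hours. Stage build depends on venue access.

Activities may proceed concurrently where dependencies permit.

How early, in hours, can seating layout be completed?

Venue access can start immediately at hour 0; it finishes at hour 8.
After venue access (finishes hour 8), stage build can start at hour 8 and finishes at hour 14.
Seating layout cannot start until stage build (finishes hour 14); venue access (finishes hour 8). The controlling bound is hour 14, so seating layout finishes at 14 + 2 = hour 16.

16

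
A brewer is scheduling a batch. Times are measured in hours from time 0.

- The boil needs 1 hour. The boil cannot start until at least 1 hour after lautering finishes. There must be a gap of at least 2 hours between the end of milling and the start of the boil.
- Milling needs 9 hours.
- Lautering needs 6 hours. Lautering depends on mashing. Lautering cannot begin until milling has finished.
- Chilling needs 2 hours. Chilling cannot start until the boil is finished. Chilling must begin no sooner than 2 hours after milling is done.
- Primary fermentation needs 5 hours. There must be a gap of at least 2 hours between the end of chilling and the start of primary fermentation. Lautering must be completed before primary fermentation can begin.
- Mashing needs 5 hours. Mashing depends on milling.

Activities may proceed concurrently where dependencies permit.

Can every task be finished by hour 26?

No

Nothing blocks milling, so it runs from hour 0 to hour 9.
Mashing cannot begin until milling (finishes hour 9). It runs from hour 9 to 9 + 5 = hour 14.
Lautering needs all of mashing (finishes hour 14); milling (finishes hour 9). That puts its earliest start at hour 14; it finishes at 14 + 6 = hour 20.
The boil cannot start until lautering (finishes hour 20, plus 1-hour gap → hour 21); milling (finishes hour 9, plus 2-hour gap → hour 11). The controlling bound is hour 21, so the boil finishes at 21 + 1 = hour 22.
Chilling has to wait for the boil (finishes hour 22); milling (finishes hour 9, plus 2-hour gap → hour 11). The latest of these is hour 22, so chilling runs hour 22 to 22 + 2 = hour 24.
Primary fermentation has to wait for chilling (finishes hour 24, plus 2-hour gap → hour 26); lautering (finishes hour 20). The latest of these is hour 26, so primary fermentation runs hour 26 to 26 + 5 = hour 31.
The earliest everything can be done is hour 31, which is after the deadline of 26, so it is not possible.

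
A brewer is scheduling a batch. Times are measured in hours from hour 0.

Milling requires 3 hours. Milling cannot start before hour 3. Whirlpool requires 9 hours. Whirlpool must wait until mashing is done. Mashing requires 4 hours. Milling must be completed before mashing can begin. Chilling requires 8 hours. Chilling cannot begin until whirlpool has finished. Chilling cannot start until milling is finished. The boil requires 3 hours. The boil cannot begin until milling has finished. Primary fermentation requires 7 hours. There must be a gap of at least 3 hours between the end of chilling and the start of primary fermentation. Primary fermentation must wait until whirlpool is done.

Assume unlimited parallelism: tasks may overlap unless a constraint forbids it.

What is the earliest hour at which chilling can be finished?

27

Milling cannot begin until its own release at hour 3. It runs from hour 3 to 3 + 3 = hour 6.
Mashing waits on milling (finishes hour 6), so it starts at hour 6 and finishes at 6 + 4 = hour 10.
After mashing (finishes hour 10), whirlpool can start at hour 10 and finishes at hour 19.
Chilling needs all of whirlpool (finishes hour 19); milling (finishes hour 6). That puts its earliest start at hour 19; it finishes at 19 + 8 = hour 27.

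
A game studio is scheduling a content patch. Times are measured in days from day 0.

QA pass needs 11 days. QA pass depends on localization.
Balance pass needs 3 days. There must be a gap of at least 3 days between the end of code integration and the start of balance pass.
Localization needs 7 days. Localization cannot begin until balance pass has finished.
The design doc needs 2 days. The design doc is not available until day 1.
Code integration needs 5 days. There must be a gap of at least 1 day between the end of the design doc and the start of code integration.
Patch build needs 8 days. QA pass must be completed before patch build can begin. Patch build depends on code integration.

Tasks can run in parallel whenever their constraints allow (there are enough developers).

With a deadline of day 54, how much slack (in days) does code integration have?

13

After its own release at day 1, the design doc can start at day 1 and finishes at day 3.
Code integration waits on the design doc (finishes day 3, plus 1-day gap → day 4), so it starts at day 4 and finishes at 4 + 5 = day 9.

Working backward from the deadline:
Patch build has no dependents, so it just needs to finish by day 54. Starting by 54 − 8 = day 46 achieves that.
QA pass must finish before patch build (must start by day 46). With an 11-day duration, QA pass must start by 46 − 11 = day 35.
Localization has to be done before QA pass (must start by day 35). That means finishing by day 35, i.e. starting by 35 − 7 = day 28.
Balance pass feeds into localization (must start by day 28); so balance pass must finish by day 28 and therefore start by day 25.
Code integration must finish in time for balance pass (must start by day 25, minus 3-day gap → day 22); patch build (must start by day 46). The tightest is day 22, so code integration must start by 22 − 5 = day 17.
So code integration can start as early as day 4 and as late as day 17, giving 17 − 4 = 13 days of slack.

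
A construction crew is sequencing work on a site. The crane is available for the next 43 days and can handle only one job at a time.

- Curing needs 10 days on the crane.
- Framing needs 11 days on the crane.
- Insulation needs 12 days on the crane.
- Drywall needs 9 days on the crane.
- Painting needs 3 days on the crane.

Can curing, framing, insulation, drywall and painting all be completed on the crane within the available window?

No

Running back to back, the jobs need 10 + 11 + 12 + 9 + 3 = 45 days on the crane.
Since 45 > 43, they cannot all fit.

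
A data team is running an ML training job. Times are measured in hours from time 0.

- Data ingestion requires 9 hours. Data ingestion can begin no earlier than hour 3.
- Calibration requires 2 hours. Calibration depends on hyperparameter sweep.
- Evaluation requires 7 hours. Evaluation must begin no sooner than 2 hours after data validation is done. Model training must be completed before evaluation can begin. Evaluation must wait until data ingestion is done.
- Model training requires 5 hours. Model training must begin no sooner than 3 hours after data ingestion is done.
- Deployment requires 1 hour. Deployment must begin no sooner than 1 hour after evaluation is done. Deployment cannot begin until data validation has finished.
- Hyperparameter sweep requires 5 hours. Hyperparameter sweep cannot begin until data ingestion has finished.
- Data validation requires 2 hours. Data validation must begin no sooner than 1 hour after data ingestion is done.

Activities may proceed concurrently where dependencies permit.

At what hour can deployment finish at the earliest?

29

After its own release at hour 3, data ingestion can start at hour 3 and finishes at hour 12.
Model training cannot begin until data ingestion (finishes hour 12, plus 3-hour gap → hour 15). It runs from hour 15 to 15 + 5 = hour 20.
Data validation cannot begin until data ingestion (finishes hour 12, plus 1-hour gap → hour 13). It runs from hour 13 to 13 + 2 = hour 15.
Evaluation has to wait for data validation (finishes hour 15, plus 2-hour gap → hour 17); model training (finishes hour 20); data ingestion (finishes hour 12). The latest of these is hour 20, so evaluation runs hour 20 to 20 + 7 = hour 27.
Deployment needs all of evaluation (finishes hour 27, plus 1-hour gap → hour 28); data validation (finishes hour 15). That puts its earliest start at hour 28; it finishes at 28 + 1 = hour 29.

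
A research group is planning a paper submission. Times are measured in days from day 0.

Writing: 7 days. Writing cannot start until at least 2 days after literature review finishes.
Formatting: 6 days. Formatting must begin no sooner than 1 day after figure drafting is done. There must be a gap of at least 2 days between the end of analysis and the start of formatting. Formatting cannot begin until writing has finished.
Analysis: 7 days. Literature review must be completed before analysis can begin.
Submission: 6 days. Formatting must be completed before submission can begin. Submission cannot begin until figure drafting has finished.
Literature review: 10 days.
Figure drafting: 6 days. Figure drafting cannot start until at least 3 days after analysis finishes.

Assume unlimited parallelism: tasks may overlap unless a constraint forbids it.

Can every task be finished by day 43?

Yes

Literature review can start immediately at day 0; it finishes at day 10.
After literature review (finishes day 10, plus 2-day gap → day 12), writing can start at day 12 and finishes at day 19.
Analysis cannot begin until literature review (finishes day 10). It runs from day 10 to 10 + 7 = day 17.
Figure drafting waits on analysis (finishes day 17, plus 3-day gap → day 20), so it starts at day 20 and finishes at 20 + 6 = day 26.
Formatting has to wait for figure drafting (finishes day 26, plus 1-day gap → day 27); analysis (finishes day 17, plus 2-day gap → day 19); writing (finishes day 19). The latest of these is day 27, so formatting runs day 27 to 27 + 6 = day 33.
Submission has to wait for formatting (finishes day 33); figure drafting (finishes day 26). The latest of these is day 33, so submission runs day 33 to 33 + 6 = day 39.
Every task is finished by day 39, which is no later than the deadline of 43, so the schedule is feasible.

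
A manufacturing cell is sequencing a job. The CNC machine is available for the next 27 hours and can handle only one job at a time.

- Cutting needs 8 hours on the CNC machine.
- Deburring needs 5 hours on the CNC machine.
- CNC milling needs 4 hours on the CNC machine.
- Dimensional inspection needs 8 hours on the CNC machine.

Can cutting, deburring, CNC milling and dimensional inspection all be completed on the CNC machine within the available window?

Yes

Running back to back, the jobs need 8 + 5 + 4 + 8 = 25 hours on the CNC machine.
Since 25 ≤ 27, they fit within the window.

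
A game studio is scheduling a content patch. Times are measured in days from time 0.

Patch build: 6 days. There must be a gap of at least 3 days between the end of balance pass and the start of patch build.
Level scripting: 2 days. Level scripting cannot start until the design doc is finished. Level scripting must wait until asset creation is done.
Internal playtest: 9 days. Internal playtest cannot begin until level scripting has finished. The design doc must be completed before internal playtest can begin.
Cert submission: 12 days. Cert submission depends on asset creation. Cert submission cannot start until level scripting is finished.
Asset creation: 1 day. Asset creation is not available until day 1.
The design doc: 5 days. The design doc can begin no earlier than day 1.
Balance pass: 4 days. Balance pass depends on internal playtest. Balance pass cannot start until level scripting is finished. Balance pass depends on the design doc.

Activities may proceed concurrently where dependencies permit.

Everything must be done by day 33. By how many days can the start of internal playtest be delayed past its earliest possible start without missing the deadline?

Asset creation cannot begin until its own release at day 1. It runs from day 1 to 1 + 1 = day 2.
The design doc cannot begin until its own release at day 1. It runs from day 1 to 1 + 5 = day 6.
Level scripting needs all of the design doc (finishes day 6); asset creation (finishes day 2). That puts its earliest start at day 6; it finishes at 6 + 2 = day 8.
Internal playtest has to wait for level scripting (finishes day 8); the design doc (finishes day 6). The latest of these is day 8, so internal playtest runs day 8 to 8 + 9 = day 17.

Working backward from the deadline:
To finish by day 33, patch build (duration 6) must start no later than day 27.
Balance pass has to be done before patch build (must start by day 27, minus 3-day gap → day 24). That means finishing by day 24, i.e. starting by 24 − 4 = day 20.
Since balance pass (must start by day 20) depends on it, internal playtest must finish by day 20. Backing off its 9-day duration gives a latest start of day 11.
So internal playtest can start as early as day 8 and as late as day 11, giving 11 − 8 = 3 days of slack.

3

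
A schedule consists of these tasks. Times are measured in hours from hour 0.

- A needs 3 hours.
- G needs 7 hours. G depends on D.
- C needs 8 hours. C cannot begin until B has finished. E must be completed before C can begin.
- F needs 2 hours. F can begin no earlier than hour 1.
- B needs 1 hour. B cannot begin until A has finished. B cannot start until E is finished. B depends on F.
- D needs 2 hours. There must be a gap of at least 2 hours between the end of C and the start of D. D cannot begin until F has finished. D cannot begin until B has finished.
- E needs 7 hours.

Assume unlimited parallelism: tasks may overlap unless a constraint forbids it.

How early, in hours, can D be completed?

20

After its own release at hour 1, F can start at hour 1 and finishes at hour 3.
E has no prerequisites, so it starts at hour 0 and finishes at hour 7.
A has no prerequisites, so it starts at hour 0 and finishes at hour 3.
For B: A (finishes hour 3); E (finishes hour 7); F (finishes hour 3). Taking the maximum gives a start of hour 7, and it finishes at 7 + 1 = hour 8.
C has to wait for B (finishes hour 8); E (finishes hour 7). The latest of these is hour 8, so C runs hour 8 to 8 + 8 = hour 16.
D has to wait for C (finishes hour 16, plus 2-hour gap → hour 18); F (finishes hour 3); B (finishes hour 8). The latest of these is hour 18, so D runs hour 18 to 18 + 2 = hour 20.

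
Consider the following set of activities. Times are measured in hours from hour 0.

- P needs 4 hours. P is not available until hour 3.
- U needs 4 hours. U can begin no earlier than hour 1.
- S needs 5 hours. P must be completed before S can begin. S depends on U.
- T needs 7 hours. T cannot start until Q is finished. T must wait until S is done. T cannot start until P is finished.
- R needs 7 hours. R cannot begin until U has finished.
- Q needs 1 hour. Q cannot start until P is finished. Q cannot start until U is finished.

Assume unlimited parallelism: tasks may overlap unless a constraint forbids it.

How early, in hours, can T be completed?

19

After its own release at hour 1, U can start at hour 1 and finishes at hour 5.
After its own release at hour 3, P can start at hour 3 and finishes at hour 7.
S needs all of P (finishes hour 7); U (finishes hour 5). That puts its earliest start at hour 7; it finishes at 7 + 5 = hour 12.
Q cannot start until P (finishes hour 7); U (finishes hour 5). The controlling bound is hour 7, so Q finishes at 7 + 1 = hour 8.
T has to wait for Q (finishes hour 8); S (finishes hour 12); P (finishes hour 7). The latest of these is hour 12, so T runs hour 12 to 12 + 7 = hour 19.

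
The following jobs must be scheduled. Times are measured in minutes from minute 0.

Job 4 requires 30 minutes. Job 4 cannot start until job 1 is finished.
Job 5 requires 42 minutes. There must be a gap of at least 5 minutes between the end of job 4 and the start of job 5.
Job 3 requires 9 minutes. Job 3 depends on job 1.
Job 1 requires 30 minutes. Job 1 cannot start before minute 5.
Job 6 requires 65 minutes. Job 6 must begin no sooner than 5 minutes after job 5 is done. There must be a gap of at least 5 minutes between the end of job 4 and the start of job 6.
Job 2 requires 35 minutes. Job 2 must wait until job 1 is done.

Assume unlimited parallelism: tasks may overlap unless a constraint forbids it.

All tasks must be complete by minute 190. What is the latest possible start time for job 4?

To finish by minute 190, job 6 (duration 65) must start no later than minute 125.
Job 5 feeds into job 6 (must start by minute 125, minus 5-minute gap → minute 120); so job 5 must finish by minute 120 and therefore start by minute 78.
Job 4 has several dependents: job 5 (must start by minute 78, minus 5-minute gap → minute 73); job 6 (must start by minute 125, minus 5-minute gap → minute 120). The earliest of those limits is minute 73, so job 4 must start by 73 − 30 = minute 43.

43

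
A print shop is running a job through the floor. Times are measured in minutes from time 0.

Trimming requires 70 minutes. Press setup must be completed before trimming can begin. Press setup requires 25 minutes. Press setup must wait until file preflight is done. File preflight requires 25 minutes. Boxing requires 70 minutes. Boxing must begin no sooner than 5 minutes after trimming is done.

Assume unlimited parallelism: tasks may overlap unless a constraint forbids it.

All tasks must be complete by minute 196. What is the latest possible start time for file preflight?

To finish by minute 196, boxing (duration 70) must start no later than minute 126.
Trimming feeds into boxing (must start by minute 126, minus 5-minute gap → minute 121); so trimming must finish by minute 121 and therefore start by minute 51.
Press setup has to be done before trimming (must start by minute 51). That means finishing by minute 51, i.e. starting by 51 − 25 = minute 26.
File preflight feeds into press setup (must start by minute 26); so file preflight must finish by minute 26 and therefore start by minute 1.

1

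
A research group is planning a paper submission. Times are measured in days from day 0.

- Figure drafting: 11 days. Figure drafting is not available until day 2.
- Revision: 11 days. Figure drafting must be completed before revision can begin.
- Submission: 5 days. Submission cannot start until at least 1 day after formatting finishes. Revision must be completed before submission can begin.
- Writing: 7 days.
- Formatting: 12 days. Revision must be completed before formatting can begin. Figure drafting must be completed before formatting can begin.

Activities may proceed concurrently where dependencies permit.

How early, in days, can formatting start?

After its own release at day 2, figure drafting can start at day 2 and finishes at day 13.
Revision waits on figure drafting (finishes day 13), so it starts at day 13 and finishes at 13 + 11 = day 24.
Formatting waits on revision (finishes day 24); figure drafting (finishes day 13). The latest of these is day 24, which is the earliest formatting can start.

24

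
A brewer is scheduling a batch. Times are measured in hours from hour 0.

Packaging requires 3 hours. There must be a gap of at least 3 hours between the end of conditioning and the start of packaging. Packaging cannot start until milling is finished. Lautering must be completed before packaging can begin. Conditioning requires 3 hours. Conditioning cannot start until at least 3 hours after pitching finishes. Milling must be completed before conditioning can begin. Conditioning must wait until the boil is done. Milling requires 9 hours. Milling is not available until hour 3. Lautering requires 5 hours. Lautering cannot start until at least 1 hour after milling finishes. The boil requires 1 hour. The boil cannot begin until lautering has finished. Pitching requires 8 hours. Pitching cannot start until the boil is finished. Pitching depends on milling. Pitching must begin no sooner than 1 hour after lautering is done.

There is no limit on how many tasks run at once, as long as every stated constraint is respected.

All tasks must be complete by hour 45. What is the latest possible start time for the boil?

24

Nothing follows packaging; the deadline of hour 45 is its only limit. It must start by 45 − 3 = hour 42.
Conditioning must finish before packaging (must start by hour 42, minus 3-hour gap → hour 39). With a 3-hour duration, conditioning must start by 39 − 3 = hour 36.
Pitching has to be done before conditioning (must start by hour 36, minus 3-hour gap → hour 33). That means finishing by hour 33, i.e. starting by 33 − 8 = hour 25.
For the boil: pitching (must start by hour 25); conditioning (must start by hour 36). The most restrictive is hour 25; with a 1-hour duration, the boil must start by hour 24.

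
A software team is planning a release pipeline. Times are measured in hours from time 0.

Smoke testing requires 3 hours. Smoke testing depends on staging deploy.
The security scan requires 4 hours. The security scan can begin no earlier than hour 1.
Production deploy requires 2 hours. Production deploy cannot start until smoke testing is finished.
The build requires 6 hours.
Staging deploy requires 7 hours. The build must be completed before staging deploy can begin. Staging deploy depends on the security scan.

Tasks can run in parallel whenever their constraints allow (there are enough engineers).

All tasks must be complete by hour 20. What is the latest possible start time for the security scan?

4

Production deploy has no dependents, so it just needs to finish by hour 20. Starting by 20 − 2 = hour 18 achieves that.
Since production deploy (must start by hour 18) depends on it, smoke testing must finish by hour 18. Backing off its 3-hour duration gives a latest start of hour 15.
Staging deploy has to be done before smoke testing (must start by hour 15). That means finishing by hour 15, i.e. starting by 15 − 7 = hour 8.
Since staging deploy (must start by hour 8) depends on it, the security scan must finish by hour 8. Backing off its 4-hour duration gives a latest start of hour 4.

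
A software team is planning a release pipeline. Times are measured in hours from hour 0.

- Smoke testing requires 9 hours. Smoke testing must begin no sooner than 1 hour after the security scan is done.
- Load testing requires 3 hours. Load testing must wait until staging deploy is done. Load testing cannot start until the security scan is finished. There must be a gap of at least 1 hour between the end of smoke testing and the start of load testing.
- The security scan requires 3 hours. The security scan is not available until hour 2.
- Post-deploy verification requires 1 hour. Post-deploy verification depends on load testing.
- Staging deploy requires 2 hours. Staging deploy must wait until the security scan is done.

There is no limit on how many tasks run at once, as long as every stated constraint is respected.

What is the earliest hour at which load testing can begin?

16

After its own release at hour 2, the security scan can start at hour 2 and finishes at hour 5.
Smoke testing cannot begin until the security scan (finishes hour 5, plus 1-hour gap → hour 6). It runs from hour 6 to 6 + 9 = hour 15.
After the security scan (finishes hour 5), staging deploy can start at hour 5 and finishes at hour 7.
Load testing waits on staging deploy (finishes hour 7); the security scan (finishes hour 5); smoke testing (finishes hour 15, plus 1-hour gap → hour 16). The latest of these is hour 16, which is the earliest load testing can start.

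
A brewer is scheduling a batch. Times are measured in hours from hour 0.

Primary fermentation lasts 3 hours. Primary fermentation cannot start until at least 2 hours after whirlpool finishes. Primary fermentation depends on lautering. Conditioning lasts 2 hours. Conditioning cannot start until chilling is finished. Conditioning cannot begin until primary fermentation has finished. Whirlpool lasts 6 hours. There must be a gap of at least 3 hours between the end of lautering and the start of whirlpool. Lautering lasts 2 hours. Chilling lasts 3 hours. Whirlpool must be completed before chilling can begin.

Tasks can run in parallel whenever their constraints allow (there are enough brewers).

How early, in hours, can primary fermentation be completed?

Lautering has no prerequisites, so it starts at hour 0 and finishes at hour 2.
Whirlpool waits on lautering (finishes hour 2, plus 3-hour gap → hour 5), so it starts at hour 5 and finishes at 5 + 6 = hour 11.
Primary fermentation cannot start until whirlpool (finishes hour 11, plus 2-hour gap → hour 13); lautering (finishes hour 2). The controlling bound is hour 13, so primary fermentation finishes at 13 + 3 = hour 16.

16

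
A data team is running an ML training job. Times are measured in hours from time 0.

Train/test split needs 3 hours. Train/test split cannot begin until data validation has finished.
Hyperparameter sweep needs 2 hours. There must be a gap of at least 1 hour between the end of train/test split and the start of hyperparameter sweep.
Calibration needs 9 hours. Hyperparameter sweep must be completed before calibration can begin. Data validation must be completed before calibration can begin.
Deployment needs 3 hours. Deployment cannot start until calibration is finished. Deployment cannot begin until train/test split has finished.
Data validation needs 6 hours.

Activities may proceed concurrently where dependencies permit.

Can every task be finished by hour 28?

Nothing blocks data validation, so it runs from hour 0 to hour 6.
Train/test split cannot begin until data validation (finishes hour 6). It runs from hour 6 to 6 + 3 = hour 9.
Hyperparameter sweep cannot begin until train/test split (finishes hour 9, plus 1-hour gap → hour 10). It runs from hour 10 to 10 + 2 = hour 12.
For calibration: hyperparameter sweep (finishes hour 12); data validation (finishes hour 6). Taking the maximum gives a start of hour 12, and it finishes at 12 + 9 = hour 21.
Deployment has to wait for calibration (finishes hour 21); train/test split (finishes hour 9). The latest of these is hour 21, so deployment runs hour 21 to 21 + 3 = hour 24.
Every task is finished by hour 24, which is no later than the deadline of 28, so the schedule is feasible.

Yes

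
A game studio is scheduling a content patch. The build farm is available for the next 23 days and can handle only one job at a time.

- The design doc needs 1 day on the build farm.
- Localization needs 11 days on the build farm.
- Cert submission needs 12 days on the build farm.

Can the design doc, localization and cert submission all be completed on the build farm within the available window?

Running back to back, the jobs need 1 + 11 + 12 = 24 days on the build farm.
Since 24 > 23, they cannot all fit.

No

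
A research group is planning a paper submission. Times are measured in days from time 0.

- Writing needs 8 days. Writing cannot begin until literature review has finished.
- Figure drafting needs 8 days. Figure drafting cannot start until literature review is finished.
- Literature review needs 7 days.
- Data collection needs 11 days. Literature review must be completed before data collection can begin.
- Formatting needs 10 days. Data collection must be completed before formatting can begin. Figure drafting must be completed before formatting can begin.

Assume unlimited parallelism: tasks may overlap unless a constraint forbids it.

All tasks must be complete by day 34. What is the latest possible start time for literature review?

6

Formatting has no dependents, so it just needs to finish by day 34. Starting by 34 − 10 = day 24 achieves that.
Data collection must finish before formatting (must start by day 24). With an 11-day duration, data collection must start by 24 − 11 = day 13.
Figure drafting feeds into formatting (must start by day 24); so figure drafting must finish by day 24 and therefore start by day 16.
Writing must finish by day 34; it takes 8 days, so it must start by 34 − 8 = day 26.
For literature review: data collection (must start by day 13); figure drafting (must start by day 16); writing (must start by day 26). The most restrictive is day 13; with a 7-day duration, literature review must start by day 6.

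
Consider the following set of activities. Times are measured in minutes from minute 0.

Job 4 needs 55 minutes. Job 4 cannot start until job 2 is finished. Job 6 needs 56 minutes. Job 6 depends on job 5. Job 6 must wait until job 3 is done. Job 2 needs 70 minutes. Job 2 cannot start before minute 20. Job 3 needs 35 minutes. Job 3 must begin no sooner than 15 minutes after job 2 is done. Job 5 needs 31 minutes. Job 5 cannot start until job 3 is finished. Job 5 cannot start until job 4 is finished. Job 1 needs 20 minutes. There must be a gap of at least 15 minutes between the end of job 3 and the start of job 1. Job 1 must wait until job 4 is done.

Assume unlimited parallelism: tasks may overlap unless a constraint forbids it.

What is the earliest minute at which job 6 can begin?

Job 2 waits on its own release at minute 20, so it starts at minute 20 and finishes at 20 + 70 = minute 90.
Job 4 waits on job 2 (finishes minute 90), so it starts at minute 90 and finishes at 90 + 55 = minute 145.
Job 3 waits on job 2 (finishes minute 90, plus 15-minute gap → minute 105), so it starts at minute 105 and finishes at 105 + 35 = minute 140.
Job 5 has to wait for job 3 (finishes minute 140); job 4 (finishes minute 145). The latest of these is minute 145, so job 5 runs minute 145 to 145 + 31 = minute 176.
Job 6 waits on job 5 (finishes minute 176); job 3 (finishes minute 140). The latest of these is minute 176, which is the earliest job 6 can start.

176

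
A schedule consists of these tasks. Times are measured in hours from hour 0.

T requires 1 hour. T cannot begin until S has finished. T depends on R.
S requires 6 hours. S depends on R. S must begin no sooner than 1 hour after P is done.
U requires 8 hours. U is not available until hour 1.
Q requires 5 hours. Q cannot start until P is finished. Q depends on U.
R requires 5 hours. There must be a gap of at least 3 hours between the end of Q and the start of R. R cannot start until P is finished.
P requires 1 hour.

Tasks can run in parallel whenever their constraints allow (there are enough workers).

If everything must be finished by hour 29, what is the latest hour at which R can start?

17

T has no dependents, so it just needs to finish by hour 29. Starting by 29 − 1 = hour 28 achieves that.
S has to be done before T (must start by hour 28). That means finishing by hour 28, i.e. starting by 28 − 6 = hour 22.
R has several dependents: S (must start by hour 22); T (must start by hour 28). The earliest of those limits is hour 22, so R must start by 22 − 5 = hour 17.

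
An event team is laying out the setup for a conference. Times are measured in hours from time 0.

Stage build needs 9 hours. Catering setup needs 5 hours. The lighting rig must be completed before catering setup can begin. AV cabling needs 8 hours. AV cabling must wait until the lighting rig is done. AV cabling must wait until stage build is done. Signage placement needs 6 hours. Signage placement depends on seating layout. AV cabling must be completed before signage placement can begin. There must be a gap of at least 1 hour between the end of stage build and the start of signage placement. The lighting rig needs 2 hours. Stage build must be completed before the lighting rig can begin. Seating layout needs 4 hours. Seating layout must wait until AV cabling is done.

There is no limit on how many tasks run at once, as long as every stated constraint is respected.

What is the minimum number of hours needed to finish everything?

Nothing blocks stage build, so it runs from hour 0 to hour 9.
The lighting rig waits on stage build (finishes hour 9), so it starts at hour 9 and finishes at 9 + 2 = hour 11.
Catering setup waits on the lighting rig (finishes hour 11), so it starts at hour 11 and finishes at 11 + 5 = hour 16.
For AV cabling: the lighting rig (finishes hour 11); stage build (finishes hour 9). Taking the maximum gives a start of hour 11, and it finishes at 11 + 8 = hour 19.
Seating layout cannot begin until AV cabling (finishes hour 19). It runs from hour 19 to 19 + 4 = hour 23.
Signage placement cannot start until seating layout (finishes hour 23); AV cabling (finishes hour 19); stage build (finishes hour 9, plus 1-hour gap → hour 10). The controlling bound is hour 23, so signage placement finishes at 23 + 6 = hour 29.
All tasks are finished once the last one completes. Finish times: Stage build at 9, The lighting rig at 11, AV cabling at 19, Seating layout at 23, Signage placement at 29, Catering setup at 16. The latest is hour 29.

29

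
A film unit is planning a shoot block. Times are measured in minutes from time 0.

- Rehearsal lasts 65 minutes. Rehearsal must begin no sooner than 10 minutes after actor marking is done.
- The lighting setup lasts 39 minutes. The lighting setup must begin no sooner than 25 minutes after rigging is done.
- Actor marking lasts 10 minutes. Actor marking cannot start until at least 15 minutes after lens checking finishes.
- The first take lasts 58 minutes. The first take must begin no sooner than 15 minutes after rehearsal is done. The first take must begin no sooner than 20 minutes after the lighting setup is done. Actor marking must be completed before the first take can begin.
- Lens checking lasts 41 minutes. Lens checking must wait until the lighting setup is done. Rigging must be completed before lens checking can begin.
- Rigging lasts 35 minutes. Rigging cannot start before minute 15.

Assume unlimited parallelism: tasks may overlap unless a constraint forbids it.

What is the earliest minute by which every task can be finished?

328

Rigging cannot begin until its own release at minute 15. It runs from minute 15 to 15 + 35 = minute 50.
The lighting setup waits on rigging (finishes minute 50, plus 25-minute gap → minute 75), so it starts at minute 75 and finishes at 75 + 39 = minute 114.
Lens checking has to wait for the lighting setup (finishes minute 114); rigging (finishes minute 50). The latest of these is minute 114, so lens checking runs minute 114 to 114 + 41 = minute 155.
Actor marking cannot begin until lens checking (finishes minute 155, plus 15-minute gap → minute 170). It runs from minute 170 to 170 + 10 = minute 180.
Rehearsal waits on actor marking (finishes minute 180, plus 10-minute gap → minute 190), so it starts at minute 190 and finishes at 190 + 65 = minute 255.
The first take has to wait for rehearsal (finishes minute 255, plus 15-minute gap → minute 270); the lighting setup (finishes minute 114, plus 20-minute gap → minute 134); actor marking (finishes minute 180). The latest of these is minute 270, so the first take runs minute 270 to 270 + 58 = minute 328.
All tasks are finished once the last one completes. Finish times: Rigging at 50, The lighting setup at 114, Lens checking at 155, Actor marking at 180, Rehearsal at 255, The first take at 328. The latest is minute 328.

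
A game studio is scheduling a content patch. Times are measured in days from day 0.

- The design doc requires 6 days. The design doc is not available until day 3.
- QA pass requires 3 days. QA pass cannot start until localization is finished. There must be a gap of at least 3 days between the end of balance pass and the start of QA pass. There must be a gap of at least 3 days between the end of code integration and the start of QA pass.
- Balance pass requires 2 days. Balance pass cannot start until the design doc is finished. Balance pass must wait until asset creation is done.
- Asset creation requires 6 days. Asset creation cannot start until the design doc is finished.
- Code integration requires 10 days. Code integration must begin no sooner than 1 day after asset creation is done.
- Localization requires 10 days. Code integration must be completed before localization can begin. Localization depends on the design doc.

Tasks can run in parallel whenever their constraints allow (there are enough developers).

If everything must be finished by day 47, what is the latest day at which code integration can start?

QA pass must finish by day 47; it takes 3 days, so it must start by 47 − 3 = day 44.
Localization must finish before QA pass (must start by day 44). With a 10-day duration, localization must start by 44 − 10 = day 34.
Code integration feeds localization (must start by day 34); QA pass (must start by day 44, minus 3-day gap → day 41). Taking the minimum, code integration must finish by day 34 and start by 34 − 10 = day 24.

24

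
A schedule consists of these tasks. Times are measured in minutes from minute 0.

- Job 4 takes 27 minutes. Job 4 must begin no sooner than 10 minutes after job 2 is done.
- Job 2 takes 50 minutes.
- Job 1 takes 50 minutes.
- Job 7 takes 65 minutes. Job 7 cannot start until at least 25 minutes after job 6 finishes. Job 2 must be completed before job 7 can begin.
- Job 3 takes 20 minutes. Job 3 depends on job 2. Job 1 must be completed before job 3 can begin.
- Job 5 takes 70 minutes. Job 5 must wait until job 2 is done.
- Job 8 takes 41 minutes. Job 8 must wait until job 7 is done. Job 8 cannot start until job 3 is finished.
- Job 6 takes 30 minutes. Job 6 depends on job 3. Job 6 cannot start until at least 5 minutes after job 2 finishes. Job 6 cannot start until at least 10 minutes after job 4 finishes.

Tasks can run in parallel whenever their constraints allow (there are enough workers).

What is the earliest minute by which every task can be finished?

Job 2 can start immediately at minute 0; it finishes at minute 50.
Job 5 waits on job 2 (finishes minute 50), so it starts at minute 50 and finishes at 50 + 70 = minute 120.
After job 2 (finishes minute 50, plus 10-minute gap → minute 60), job 4 can start at minute 60 and finishes at minute 87.
Job 1 can start immediately at minute 0; it finishes at minute 50.
Job 3 has to wait for job 2 (finishes minute 50); job 1 (finishes minute 50). The latest of these is minute 50, so job 3 runs minute 50 to 50 + 20 = minute 70.
Job 6 has to wait for job 3 (finishes minute 70); job 2 (finishes minute 50, plus 5-minute gap → minute 55); job 4 (finishes minute 87, plus 10-minute gap → minute 97). The latest of these is minute 97, so job 6 runs minute 97 to 97 + 30 = minute 127.
Job 7 cannot start until job 6 (finishes minute 127, plus 25-minute gap → minute 152); job 2 (finishes minute 50). The controlling bound is minute 152, so job 7 finishes at 152 + 65 = minute 217.
Job 8 cannot start until job 7 (finishes minute 217); job 3 (finishes minute 70). The controlling bound is minute 217, so job 8 finishes at 217 + 41 = minute 258.
All tasks are finished once the last one completes. Finish times: Job 1 at 50, Job 2 at 50, Job 3 at 70, Job 4 at 87, Job 5 at 120, Job 6 at 127, Job 7 at 217, Job 8 at 258. The latest is minute 258.

258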